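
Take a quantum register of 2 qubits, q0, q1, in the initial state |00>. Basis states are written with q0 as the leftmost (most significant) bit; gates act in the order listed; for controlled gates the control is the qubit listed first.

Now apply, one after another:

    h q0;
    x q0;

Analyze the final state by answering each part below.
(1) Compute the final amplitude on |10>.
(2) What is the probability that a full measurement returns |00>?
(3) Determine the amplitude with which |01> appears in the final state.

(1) The amplitude on |10> is sqrt(2)/2.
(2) Outcome |00> occurs with probability 1/2.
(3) The final state's coefficient on |01> equals 0.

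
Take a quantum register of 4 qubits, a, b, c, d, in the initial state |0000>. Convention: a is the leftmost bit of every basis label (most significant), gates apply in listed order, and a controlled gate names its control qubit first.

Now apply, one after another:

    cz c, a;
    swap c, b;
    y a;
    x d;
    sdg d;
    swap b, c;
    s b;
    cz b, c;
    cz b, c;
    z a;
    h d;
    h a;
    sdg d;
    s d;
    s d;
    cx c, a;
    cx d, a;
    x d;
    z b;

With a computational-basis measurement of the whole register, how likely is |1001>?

A full measurement returns |1001> with probability 1/4.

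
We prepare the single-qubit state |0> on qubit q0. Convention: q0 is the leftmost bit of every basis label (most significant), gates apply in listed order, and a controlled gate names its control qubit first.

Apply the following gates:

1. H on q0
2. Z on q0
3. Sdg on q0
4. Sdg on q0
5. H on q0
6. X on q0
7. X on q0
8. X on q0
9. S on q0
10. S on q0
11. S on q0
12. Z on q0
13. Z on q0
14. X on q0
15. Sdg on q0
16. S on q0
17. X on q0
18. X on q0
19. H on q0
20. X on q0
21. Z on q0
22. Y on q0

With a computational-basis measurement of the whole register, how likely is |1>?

The probability of measuring |1> is 1/2.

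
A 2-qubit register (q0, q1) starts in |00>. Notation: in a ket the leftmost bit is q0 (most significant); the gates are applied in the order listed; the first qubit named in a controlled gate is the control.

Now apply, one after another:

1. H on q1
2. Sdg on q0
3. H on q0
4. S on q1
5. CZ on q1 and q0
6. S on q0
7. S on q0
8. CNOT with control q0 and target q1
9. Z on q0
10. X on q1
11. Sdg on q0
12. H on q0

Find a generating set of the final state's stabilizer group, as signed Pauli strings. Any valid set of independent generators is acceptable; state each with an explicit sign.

The final state is stabilized by the group generated by -IY, -ZI; other independent generating sets are equally valid.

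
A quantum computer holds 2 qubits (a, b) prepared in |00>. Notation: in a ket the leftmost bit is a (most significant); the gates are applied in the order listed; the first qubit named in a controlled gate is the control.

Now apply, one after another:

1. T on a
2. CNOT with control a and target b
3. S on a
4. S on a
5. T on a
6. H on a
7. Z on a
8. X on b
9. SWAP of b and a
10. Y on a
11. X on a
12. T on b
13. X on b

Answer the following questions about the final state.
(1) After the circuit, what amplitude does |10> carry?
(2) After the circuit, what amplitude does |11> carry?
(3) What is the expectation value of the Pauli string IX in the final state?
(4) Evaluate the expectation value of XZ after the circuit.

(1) The final state's coefficient on |10> equals sqrt(2)*exp(3*I*pi/4)/2.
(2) The amplitude on |11> is -sqrt(2)*I/2.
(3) The expectation value of IX is -sqrt(2)/2.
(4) The observable XZ averages to 0.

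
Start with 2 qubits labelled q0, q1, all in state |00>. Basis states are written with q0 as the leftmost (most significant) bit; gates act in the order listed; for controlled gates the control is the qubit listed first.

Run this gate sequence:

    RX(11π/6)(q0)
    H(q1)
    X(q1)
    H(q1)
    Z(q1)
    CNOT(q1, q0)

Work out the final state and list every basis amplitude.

The final amplitudes are -sqrt(6)/4 - sqrt(2)/4 on |00>, 0 on |01>, I*(-sqrt(6) + sqrt(2))/4 on |10>, 0 on |11>.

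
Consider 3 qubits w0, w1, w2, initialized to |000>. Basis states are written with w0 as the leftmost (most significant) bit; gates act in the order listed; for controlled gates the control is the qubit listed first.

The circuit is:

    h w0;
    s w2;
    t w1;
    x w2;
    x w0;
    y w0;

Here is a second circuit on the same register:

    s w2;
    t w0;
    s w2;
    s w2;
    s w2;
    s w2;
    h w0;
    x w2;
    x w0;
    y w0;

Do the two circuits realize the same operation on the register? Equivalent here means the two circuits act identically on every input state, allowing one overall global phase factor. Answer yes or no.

No: there is an input state on which the two circuits produce genuinely different outputs (not merely differing by a phase).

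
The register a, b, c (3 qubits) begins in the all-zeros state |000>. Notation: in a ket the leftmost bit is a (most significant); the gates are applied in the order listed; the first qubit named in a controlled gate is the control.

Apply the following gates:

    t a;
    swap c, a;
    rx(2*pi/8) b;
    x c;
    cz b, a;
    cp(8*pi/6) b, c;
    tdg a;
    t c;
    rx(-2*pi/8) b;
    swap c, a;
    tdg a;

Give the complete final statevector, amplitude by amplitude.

The resulting statevector has amplitude (-2 + sqrt(2) - (sqrt(2) + 2)*exp(2*I*pi/3))*exp(I*pi/3)/4 on |100>, sqrt(2)*(exp(5*I*pi/6) + I)/4 on |110>, and 0 on every other basis state.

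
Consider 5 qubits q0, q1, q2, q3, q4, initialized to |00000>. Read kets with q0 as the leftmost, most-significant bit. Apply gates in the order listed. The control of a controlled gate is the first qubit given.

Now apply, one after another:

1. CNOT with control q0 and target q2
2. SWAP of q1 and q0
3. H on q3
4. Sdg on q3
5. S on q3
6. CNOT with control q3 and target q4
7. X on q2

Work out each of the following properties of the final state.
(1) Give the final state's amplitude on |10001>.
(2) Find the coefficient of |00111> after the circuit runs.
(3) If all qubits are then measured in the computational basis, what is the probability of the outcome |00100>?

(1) The final state's coefficient on |10001> equals 0.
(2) |00111> carries amplitude sqrt(2)/2 in the final state.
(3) Outcome |00100> occurs with probability 1/2.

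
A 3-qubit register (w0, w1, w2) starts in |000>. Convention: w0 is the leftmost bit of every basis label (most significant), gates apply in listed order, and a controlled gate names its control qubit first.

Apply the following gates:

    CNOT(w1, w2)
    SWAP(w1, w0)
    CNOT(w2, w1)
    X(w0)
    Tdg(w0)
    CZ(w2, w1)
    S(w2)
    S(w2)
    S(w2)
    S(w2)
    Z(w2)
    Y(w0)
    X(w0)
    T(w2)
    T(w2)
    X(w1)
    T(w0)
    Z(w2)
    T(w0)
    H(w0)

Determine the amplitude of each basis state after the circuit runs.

After the circuit, the state carries amplitude -sqrt(2)*exp(3*I*pi/4)/2 on |010>, sqrt(2)*exp(3*I*pi/4)/2 on |110>, and 0 on every other basis state. Key observation: gates 7-10 undo each other exactly, leaving only the rest of the circuit to track.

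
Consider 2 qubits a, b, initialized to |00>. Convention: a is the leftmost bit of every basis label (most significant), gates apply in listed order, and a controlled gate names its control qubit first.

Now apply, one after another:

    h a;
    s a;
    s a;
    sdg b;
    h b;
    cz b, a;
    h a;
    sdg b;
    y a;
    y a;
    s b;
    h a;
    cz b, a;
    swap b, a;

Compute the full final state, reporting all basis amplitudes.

The resulting statevector has amplitude 1/2 on |00>, -1/2 on |01>, 1/2 on |10>, -1/2 on |11>. Key observation: steps 6-13 multiply out to the identity, so the circuit reduces to the remaining gates.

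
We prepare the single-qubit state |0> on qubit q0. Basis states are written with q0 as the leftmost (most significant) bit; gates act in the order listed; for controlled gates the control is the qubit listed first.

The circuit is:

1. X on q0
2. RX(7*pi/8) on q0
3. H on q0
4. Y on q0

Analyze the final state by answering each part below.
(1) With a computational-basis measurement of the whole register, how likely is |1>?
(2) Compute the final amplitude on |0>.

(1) Outcome |1> occurs with probability 1/2.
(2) The amplitude on |0> is sqrt(2)*exp(15*I*pi/16)/2.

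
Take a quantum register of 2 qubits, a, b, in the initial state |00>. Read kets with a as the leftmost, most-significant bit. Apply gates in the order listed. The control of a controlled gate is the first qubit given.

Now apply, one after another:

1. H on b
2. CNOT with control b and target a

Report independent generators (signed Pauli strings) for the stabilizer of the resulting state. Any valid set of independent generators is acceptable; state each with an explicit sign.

The stabilizer group can be generated by +XX, +ZZ, among other valid generating sets.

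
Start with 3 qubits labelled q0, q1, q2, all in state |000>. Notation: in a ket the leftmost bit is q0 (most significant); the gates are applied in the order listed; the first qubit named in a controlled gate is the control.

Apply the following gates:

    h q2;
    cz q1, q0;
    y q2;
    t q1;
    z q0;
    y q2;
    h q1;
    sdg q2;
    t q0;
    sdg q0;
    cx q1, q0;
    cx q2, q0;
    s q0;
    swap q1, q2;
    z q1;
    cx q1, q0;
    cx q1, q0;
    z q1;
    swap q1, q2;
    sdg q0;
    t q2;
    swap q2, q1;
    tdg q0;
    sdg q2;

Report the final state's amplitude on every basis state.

The resulting statevector has amplitude 1/2 on |000>, 0 on |001>, 0 on |010>, -exp(I*pi/4)/2 on |011>, 0 on |100>, -exp(I*pi/4)/2 on |101>, -I/2 on |110>, 0 on |111>. Key observation: the block from step 13 through step 20 cancels to the identity and can be dropped.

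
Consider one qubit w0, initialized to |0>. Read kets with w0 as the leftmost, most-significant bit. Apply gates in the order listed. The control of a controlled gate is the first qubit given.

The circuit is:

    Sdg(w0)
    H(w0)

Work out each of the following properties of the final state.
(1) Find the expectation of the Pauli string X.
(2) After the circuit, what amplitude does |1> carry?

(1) The observable X averages to 1.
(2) |1> carries amplitude sqrt(2)/2 in the final state.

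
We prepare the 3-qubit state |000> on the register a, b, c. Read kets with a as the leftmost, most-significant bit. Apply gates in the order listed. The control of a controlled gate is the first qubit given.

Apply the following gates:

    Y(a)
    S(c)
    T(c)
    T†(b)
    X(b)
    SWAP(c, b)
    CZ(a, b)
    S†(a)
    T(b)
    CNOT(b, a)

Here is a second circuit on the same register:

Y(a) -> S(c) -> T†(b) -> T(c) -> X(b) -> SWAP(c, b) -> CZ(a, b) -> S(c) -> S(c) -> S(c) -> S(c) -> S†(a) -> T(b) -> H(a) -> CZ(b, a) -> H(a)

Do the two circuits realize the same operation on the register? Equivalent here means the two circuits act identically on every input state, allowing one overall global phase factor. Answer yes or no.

Yes — the two circuits implement the same unitary up to a global phase.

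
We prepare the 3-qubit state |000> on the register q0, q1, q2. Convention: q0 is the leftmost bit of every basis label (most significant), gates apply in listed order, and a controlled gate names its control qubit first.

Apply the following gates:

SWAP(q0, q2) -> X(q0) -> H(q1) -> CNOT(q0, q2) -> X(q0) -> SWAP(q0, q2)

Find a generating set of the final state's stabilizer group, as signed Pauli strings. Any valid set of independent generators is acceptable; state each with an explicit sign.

The final state is stabilized by the group generated by +IXI, -ZII, +IIZ; other independent generating sets are equally valid.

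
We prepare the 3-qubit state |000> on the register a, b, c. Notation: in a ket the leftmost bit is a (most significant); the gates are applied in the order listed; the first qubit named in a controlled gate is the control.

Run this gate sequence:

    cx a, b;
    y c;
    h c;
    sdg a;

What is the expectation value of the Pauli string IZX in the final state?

In the final state, IZX has expectation -1.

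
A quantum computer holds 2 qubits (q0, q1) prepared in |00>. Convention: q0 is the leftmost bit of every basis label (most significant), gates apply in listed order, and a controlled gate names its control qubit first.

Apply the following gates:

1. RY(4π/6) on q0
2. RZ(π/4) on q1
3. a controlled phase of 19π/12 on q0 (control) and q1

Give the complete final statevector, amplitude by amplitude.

The resulting statevector has amplitude -exp(7*I*pi/8)/2 on |00>, 0 on |01>, -sqrt(3)*exp(7*I*pi/8)/2 on |10>, 0 on |11>.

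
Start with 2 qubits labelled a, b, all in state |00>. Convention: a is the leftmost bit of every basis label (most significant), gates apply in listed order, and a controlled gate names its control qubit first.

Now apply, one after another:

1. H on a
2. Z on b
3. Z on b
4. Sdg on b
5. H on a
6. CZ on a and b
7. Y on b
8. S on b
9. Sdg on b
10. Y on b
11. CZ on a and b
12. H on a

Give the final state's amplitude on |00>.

The final state's coefficient on |00> equals sqrt(2)/2. Key observation: the block from step 5 through step 12 cancels to the identity and can be dropped.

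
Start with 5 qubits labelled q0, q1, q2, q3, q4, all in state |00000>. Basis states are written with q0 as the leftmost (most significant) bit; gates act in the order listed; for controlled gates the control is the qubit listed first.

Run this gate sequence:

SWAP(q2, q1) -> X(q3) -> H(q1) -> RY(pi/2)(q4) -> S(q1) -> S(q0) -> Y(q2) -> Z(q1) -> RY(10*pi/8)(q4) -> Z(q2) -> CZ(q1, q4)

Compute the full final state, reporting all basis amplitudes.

The resulting statevector has amplitude I*sqrt(2 - sqrt(2))/4 + I*sqrt(sqrt(2) + 2)/4 on |00110>, -I*sqrt(sqrt(2) + 2)/4 + I*sqrt(2 - sqrt(2))/4 on |00111>, sqrt(2 - sqrt(2))/4 + sqrt(sqrt(2) + 2)/4 on |01110>, -sqrt(2 - sqrt(2))/4 + sqrt(sqrt(2) + 2)/4 on |01111>, and 0 on every other basis state.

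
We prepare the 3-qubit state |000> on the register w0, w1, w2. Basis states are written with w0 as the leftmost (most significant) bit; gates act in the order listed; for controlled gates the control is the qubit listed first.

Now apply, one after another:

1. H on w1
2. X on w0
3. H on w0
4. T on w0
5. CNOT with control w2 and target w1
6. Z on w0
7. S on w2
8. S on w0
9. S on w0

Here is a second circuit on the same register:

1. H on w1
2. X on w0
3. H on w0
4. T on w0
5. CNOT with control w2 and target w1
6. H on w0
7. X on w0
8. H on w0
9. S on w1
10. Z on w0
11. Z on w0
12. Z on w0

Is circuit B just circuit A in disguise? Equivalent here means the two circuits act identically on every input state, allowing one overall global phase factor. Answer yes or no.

No: there is an input state on which the two circuits produce genuinely different outputs (not merely differing by a phase).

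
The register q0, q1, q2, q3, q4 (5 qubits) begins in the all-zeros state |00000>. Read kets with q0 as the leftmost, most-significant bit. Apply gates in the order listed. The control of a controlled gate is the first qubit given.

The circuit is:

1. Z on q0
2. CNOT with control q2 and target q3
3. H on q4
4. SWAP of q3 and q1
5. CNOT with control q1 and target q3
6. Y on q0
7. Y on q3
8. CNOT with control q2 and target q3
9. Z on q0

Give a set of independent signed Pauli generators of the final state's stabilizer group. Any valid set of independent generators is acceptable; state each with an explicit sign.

The final state is stabilized by the group generated by +IIIIX, -ZIIII, +IZIII, +IIZII, -IIIZI; other independent generating sets are equally valid.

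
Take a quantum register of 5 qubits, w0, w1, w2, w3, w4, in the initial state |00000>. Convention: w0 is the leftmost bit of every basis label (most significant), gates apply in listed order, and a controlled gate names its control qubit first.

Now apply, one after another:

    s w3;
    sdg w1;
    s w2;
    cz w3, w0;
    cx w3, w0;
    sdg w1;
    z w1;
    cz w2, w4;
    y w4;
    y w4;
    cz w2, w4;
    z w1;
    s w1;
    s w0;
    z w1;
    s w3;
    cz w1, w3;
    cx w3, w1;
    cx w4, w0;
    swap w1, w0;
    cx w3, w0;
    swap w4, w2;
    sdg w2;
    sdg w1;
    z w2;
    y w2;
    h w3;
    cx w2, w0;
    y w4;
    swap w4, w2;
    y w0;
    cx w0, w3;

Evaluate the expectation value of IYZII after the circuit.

In the final state, IYZII has expectation 0.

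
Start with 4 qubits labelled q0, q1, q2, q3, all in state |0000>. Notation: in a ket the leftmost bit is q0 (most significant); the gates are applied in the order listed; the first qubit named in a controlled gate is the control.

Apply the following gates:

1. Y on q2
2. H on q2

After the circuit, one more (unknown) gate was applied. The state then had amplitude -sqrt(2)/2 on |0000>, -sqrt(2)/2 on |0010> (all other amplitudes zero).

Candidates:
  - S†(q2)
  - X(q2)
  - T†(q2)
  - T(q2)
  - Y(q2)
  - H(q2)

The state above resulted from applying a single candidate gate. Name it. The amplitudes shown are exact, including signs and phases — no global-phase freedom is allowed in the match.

The unique candidate consistent with the amplitudes is Y(q2).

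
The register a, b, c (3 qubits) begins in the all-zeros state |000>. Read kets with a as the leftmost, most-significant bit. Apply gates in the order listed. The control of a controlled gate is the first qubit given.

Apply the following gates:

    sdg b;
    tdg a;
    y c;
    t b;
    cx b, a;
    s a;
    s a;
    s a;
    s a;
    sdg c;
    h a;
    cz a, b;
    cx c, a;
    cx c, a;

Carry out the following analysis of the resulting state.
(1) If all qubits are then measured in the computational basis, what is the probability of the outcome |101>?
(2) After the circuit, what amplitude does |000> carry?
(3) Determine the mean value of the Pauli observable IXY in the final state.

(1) Outcome |101> occurs with probability 1/2. Key observation: steps 6-9 multiply out to the identity, so the circuit reduces to the remaining gates.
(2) The final state's coefficient on |000> equals 0.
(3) The expectation value of IXY is 0.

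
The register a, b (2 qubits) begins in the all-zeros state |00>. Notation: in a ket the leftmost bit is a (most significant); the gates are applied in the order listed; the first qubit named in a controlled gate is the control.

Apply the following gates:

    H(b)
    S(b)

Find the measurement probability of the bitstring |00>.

A full measurement returns |00> with probability 1/2.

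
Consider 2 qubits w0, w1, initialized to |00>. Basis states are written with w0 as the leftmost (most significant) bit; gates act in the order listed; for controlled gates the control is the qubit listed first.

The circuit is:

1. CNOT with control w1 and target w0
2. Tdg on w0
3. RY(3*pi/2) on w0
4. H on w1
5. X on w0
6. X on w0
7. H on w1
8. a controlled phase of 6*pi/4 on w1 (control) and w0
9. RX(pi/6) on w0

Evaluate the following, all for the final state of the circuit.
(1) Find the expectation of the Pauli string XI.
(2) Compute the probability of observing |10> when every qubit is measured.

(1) The observable XI averages to -1. Key observation: steps 4-7 multiply out to the identity, so the circuit reduces to the remaining gates.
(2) The probability of measuring |10> is 1/2.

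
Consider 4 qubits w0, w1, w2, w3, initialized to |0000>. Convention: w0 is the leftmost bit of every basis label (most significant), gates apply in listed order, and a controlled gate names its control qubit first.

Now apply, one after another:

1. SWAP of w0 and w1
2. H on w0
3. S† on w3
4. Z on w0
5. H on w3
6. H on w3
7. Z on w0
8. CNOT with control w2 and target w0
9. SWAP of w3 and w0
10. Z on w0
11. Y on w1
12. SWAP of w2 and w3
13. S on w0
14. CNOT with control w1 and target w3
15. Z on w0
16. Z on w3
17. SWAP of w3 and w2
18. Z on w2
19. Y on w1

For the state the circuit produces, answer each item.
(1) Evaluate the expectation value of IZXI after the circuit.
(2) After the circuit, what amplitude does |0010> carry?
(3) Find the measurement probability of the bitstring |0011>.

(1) The expectation value of IZXI is 0. Key observation: steps 5-6 multiply out to the identity, so the circuit reduces to the remaining gates.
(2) The amplitude on |0010> is sqrt(2)/2.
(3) The probability of measuring |0011> is 1/2.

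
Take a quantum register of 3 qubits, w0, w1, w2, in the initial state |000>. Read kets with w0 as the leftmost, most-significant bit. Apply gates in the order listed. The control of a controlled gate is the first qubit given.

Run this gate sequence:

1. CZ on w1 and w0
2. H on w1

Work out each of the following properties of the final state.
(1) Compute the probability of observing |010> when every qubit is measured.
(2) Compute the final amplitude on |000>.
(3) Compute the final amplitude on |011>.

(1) Outcome |010> occurs with probability 1/2.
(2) |000> carries amplitude sqrt(2)/2 in the final state.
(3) The final state's coefficient on |011> equals 0.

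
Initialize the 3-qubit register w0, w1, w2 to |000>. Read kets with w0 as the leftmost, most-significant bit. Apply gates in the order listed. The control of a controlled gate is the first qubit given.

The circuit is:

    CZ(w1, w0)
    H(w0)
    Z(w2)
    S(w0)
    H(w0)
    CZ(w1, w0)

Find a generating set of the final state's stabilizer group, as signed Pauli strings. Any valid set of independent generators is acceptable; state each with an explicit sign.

One valid set of independent stabilizer generators is -YII, +IZI, +IIZ (any independent generating set of the same group is equally correct).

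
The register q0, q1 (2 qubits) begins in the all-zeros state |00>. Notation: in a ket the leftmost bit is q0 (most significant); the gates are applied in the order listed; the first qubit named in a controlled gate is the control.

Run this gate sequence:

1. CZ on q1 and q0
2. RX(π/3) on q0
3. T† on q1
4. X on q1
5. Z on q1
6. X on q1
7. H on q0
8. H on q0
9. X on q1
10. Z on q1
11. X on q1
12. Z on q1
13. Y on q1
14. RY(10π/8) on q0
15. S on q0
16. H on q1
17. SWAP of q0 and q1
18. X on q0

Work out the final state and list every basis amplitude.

The final amplitudes are sqrt(2*sqrt(2) + 4)/8 + I*sqrt(12 - 6*sqrt(2))/8 on |00>, sqrt(6*sqrt(2) + 12)/8 + I*sqrt(4 - 2*sqrt(2))/8 on |01>, -sqrt(2*sqrt(2) + 4)/8 - I*sqrt(12 - 6*sqrt(2))/8 on |10>, -sqrt(6*sqrt(2) + 12)/8 - I*sqrt(4 - 2*sqrt(2))/8 on |11>.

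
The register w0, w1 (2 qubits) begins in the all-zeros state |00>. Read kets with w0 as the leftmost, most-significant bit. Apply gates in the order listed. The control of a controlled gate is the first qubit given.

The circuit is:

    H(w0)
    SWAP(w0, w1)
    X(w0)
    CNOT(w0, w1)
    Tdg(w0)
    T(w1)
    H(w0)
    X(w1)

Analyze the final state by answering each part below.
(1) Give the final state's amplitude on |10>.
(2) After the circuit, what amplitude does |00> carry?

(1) The amplitude on |10> is -1/2.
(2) The final state's coefficient on |00> equals 1/2.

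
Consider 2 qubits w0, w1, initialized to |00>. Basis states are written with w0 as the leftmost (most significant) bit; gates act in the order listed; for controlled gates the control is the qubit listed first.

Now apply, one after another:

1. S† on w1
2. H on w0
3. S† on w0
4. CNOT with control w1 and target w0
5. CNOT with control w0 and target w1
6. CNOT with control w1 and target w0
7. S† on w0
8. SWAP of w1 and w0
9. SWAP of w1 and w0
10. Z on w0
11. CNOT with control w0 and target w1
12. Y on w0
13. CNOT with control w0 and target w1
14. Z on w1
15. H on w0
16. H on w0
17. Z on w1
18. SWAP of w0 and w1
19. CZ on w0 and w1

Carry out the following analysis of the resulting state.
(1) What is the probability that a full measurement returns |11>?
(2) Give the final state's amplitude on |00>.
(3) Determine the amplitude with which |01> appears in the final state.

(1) A full measurement returns |11> with probability 1/2.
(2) The final state's coefficient on |00> equals 0.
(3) The amplitude on |01> is sqrt(2)/2.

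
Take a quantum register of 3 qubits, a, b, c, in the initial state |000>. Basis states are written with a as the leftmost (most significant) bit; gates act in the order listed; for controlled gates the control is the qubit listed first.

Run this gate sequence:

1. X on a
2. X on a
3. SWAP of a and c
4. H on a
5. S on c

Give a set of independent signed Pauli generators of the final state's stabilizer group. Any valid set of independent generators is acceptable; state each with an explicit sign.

One valid set of independent stabilizer generators is +XII, +IZI, +IIZ (any independent generating set of the same group is equally correct).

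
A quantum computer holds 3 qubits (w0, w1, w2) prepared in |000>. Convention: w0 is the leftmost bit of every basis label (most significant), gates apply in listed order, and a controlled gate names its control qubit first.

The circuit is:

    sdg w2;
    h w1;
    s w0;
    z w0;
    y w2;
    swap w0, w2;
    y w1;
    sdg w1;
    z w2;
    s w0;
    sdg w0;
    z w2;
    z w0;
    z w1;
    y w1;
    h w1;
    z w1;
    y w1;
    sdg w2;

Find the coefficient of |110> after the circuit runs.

|110> carries amplitude 1/2 + I/2 in the final state. Key observation: the block from step 9 through step 12 cancels to the identity and can be dropped.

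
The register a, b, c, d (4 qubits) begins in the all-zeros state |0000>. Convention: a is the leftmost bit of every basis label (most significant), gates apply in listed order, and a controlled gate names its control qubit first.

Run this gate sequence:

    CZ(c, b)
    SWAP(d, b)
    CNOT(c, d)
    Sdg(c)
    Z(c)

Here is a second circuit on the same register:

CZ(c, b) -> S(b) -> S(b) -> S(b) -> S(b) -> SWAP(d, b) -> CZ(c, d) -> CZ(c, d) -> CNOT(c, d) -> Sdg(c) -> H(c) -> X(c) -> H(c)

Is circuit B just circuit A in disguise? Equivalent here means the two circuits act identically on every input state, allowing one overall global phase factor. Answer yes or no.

Yes: on every input state the two circuits agree up to one overall phase factor.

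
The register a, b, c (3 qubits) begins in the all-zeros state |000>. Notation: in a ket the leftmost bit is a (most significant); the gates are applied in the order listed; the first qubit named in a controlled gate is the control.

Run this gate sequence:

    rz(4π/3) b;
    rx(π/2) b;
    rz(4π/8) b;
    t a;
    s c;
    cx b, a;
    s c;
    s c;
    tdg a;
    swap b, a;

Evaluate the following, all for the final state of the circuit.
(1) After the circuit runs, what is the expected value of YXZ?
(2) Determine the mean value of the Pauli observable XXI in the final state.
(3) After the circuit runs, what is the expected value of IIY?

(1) The expectation value of YXZ is -sqrt(2)/2.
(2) The expectation value of XXI is sqrt(2)/2.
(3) The expectation value of IIY is 0.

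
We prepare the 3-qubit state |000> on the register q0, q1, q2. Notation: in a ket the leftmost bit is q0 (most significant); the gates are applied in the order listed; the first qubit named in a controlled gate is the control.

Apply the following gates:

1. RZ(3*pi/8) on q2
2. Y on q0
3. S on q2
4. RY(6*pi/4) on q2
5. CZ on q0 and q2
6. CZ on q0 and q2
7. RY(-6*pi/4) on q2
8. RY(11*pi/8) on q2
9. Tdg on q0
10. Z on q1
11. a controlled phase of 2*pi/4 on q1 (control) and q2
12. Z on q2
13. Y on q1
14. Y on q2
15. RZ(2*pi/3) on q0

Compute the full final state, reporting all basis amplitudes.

After the circuit, the state carries amplitude -exp(19*I*pi/48)*sin(5*pi/16) on |110>, exp(19*I*pi/48)*cos(5*pi/16) on |111>, and 0 on every other basis state.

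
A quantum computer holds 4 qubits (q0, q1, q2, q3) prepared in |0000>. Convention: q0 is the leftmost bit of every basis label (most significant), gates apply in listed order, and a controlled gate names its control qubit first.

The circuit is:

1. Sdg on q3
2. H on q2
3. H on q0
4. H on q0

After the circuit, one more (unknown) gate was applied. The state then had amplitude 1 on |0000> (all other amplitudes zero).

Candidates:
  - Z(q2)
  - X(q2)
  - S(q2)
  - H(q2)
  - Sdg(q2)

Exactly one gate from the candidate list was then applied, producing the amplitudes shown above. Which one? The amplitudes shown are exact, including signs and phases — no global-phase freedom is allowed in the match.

The applied gate was H(q2). Key observation: gates 3-4 undo each other exactly, leaving only the rest of the circuit to track.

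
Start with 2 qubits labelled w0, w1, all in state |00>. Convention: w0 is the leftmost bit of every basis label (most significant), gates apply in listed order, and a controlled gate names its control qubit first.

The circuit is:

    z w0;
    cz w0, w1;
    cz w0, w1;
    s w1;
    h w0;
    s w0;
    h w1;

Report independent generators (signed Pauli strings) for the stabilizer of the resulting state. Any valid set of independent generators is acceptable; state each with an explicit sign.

One valid set of independent stabilizer generators is +YI, +IX (any independent generating set of the same group is equally correct). Key observation: gates 2-3 undo each other exactly, leaving only the rest of the circuit to track.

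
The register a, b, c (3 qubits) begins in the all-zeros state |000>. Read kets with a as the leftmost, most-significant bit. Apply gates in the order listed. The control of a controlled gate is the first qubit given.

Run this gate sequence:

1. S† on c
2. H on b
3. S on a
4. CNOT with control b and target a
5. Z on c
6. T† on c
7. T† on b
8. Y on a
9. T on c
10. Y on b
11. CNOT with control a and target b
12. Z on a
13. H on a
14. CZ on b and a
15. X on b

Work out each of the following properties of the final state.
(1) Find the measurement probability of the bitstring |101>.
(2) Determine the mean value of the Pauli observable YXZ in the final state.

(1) Outcome |101> occurs with probability 0.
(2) The expectation value of YXZ is 0.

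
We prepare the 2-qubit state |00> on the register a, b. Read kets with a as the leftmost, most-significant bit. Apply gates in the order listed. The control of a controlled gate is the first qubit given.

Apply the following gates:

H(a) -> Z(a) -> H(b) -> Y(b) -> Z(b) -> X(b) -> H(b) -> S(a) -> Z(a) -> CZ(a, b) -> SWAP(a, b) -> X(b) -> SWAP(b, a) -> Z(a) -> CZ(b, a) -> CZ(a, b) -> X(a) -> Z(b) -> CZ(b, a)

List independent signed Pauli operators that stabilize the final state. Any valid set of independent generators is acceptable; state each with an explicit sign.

The stabilizer group can be generated by -YI, +IZ, among other valid generating sets.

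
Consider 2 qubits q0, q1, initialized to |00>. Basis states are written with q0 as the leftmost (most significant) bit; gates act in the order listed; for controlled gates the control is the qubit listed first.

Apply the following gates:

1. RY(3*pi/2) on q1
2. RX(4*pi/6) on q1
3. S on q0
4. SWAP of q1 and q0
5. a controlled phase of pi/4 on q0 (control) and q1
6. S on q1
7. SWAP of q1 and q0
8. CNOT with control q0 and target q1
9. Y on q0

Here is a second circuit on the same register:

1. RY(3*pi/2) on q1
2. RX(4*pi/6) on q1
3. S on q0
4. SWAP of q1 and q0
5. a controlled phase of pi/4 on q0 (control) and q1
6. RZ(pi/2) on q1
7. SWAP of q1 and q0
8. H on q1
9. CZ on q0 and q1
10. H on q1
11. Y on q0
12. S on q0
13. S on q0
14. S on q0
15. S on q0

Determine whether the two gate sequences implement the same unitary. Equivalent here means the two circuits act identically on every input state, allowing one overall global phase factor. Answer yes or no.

Yes, they are equivalent — the unitaries differ by at most a global phase.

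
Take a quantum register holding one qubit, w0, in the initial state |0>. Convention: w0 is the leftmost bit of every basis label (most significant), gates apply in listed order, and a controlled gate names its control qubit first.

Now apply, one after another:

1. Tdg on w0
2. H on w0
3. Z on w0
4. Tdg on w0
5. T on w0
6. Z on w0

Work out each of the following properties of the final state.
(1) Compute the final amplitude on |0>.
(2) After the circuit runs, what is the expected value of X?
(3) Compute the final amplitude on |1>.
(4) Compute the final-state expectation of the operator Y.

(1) The amplitude on |0> is sqrt(2)/2.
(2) In the final state, X has expectation 1.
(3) The final state's coefficient on |1> equals sqrt(2)/2.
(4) The observable Y averages to 0.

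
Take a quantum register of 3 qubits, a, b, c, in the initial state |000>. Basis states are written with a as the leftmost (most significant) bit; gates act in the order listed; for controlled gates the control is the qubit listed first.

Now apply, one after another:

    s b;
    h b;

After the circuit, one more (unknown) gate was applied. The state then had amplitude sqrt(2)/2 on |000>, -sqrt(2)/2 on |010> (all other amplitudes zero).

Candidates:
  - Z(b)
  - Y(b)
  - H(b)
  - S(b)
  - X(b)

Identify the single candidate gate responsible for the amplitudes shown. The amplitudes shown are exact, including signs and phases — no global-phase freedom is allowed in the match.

The applied gate was Z(b).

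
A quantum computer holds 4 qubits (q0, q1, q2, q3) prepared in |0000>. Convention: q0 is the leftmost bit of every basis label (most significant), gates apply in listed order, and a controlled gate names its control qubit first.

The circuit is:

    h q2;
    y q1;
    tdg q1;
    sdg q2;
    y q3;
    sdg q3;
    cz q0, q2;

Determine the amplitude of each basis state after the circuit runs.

After the circuit, the state carries amplitude sqrt(2)*exp(I*pi/4)/2 on |0101>, -sqrt(2)*exp(3*I*pi/4)/2 on |0111>, and 0 on every other basis state.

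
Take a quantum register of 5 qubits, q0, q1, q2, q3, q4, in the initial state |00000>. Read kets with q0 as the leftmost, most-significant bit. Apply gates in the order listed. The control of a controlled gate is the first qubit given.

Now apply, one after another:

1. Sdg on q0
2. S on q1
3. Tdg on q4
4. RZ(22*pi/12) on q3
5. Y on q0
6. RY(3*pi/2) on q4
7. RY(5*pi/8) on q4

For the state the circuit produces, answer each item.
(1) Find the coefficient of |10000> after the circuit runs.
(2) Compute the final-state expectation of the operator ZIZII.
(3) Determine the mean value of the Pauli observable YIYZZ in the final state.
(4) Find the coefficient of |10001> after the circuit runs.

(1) |10000> carries amplitude exp(7*I*pi/12)*cos(pi/16) in the final state.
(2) The expectation value of ZIZII is -1.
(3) The expectation value of YIYZZ is 0.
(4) The amplitude on |10001> is exp(7*I*pi/12)*sin(pi/16).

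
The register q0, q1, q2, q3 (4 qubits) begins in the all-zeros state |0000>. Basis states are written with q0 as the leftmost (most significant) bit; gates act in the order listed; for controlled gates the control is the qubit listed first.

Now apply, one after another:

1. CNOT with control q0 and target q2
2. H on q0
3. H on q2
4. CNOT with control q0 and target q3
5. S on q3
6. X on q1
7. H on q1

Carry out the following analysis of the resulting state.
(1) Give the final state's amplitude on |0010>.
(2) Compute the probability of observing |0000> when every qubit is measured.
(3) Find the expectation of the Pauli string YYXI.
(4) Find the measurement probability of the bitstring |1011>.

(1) The final state's coefficient on |0010> equals sqrt(2)/4.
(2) The probability of measuring |0000> is 1/8.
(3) The observable YYXI averages to 0.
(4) The probability of measuring |1011> is 1/8.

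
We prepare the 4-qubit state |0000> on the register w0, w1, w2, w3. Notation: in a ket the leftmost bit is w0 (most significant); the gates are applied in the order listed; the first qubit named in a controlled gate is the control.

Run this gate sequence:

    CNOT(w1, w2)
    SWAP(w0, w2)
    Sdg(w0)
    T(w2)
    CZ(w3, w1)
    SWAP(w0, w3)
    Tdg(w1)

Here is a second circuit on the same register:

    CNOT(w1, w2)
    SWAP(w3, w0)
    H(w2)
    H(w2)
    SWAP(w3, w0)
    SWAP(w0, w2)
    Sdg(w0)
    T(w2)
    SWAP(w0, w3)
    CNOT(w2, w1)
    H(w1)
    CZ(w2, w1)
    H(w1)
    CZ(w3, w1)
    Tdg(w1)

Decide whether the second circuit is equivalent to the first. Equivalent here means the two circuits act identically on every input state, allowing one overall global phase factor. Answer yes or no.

No — the two circuits implement different unitaries, even allowing a global phase.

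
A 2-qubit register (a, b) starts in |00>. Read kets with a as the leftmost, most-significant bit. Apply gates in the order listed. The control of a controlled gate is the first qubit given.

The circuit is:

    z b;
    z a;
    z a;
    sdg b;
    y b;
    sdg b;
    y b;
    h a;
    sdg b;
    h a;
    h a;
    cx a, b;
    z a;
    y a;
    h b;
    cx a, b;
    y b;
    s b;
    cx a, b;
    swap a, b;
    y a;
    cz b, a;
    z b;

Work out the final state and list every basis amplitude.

After the circuit, the state carries amplitude I/2 on |00>, 1/2 on |01>, -1/2 on |10>, -I/2 on |11>.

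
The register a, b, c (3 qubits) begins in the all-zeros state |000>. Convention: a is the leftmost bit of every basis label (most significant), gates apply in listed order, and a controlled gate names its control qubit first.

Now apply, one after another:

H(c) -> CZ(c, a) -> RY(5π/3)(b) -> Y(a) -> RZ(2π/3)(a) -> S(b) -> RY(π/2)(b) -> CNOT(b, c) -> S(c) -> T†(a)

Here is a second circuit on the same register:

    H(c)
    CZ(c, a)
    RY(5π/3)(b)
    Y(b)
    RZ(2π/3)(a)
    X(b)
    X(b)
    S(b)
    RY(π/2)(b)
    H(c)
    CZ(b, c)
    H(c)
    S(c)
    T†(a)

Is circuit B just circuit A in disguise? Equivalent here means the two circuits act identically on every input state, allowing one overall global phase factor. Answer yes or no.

No, they are not equivalent — no single phase factor reconciles the two unitaries.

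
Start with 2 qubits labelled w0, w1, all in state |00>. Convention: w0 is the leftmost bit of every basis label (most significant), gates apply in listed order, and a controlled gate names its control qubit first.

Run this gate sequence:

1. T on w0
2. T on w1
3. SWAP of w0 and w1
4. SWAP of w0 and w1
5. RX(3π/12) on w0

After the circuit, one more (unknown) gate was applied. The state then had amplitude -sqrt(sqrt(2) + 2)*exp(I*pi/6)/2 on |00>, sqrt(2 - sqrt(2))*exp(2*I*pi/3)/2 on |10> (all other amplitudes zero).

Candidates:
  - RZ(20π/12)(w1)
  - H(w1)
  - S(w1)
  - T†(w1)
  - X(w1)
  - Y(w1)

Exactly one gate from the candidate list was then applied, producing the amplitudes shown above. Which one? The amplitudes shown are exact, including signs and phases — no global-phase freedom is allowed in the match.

The unique candidate consistent with the amplitudes is RZ(20π/12)(w1). Key observation: gates 3-4 undo each other exactly, leaving only the rest of the circuit to track.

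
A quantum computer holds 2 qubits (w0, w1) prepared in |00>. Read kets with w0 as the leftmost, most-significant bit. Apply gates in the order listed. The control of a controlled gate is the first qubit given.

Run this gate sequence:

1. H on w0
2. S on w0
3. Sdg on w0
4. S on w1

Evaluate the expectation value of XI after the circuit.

The observable XI averages to 1. Key observation: the block from step 2 through step 3 cancels to the identity and can be dropped.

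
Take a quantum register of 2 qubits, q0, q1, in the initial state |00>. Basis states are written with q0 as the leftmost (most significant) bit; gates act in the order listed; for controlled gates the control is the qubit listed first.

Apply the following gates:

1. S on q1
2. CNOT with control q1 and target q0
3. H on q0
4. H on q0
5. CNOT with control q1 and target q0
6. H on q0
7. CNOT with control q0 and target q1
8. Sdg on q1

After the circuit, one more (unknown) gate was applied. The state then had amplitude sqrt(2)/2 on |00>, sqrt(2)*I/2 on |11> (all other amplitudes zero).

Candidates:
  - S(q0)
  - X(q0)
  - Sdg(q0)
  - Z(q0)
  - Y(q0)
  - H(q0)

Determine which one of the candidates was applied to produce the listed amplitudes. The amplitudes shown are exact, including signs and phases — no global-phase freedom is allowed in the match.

It was Z(q0) that produced the state shown. Key observation: gates 2-5 undo each other exactly, leaving only the rest of the circuit to track.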